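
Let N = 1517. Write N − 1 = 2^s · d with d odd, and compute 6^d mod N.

1141

1517 − 1 = 1516 = 2^2 · 379, so d = 379.
6^1 ≡ 6 (mod 1517)
6^2 ≡ 6^2 = 36 ≡ 36 (mod 1517)
6^4 ≡ 36^2 = 1296 ≡ 1296 (mod 1517)
6^8 ≡ 1296^2 = 1679616 ≡ 297 (mod 1517)
6^16 ≡ 297^2 = 88209 ≡ 223 (mod 1517)
6^32 ≡ 223^2 = 49729 ≡ 1185 (mod 1517)
6^64 ≡ 1185^2 = 1404225 ≡ 1000 (mod 1517)
6^128 ≡ 1000^2 = 1000000 ≡ 297 (mod 1517)
6^256 ≡ 297^2 = 88209 ≡ 223 (mod 1517)
379 = 256 + 64 + 32 + 16 + 8 + 2 + 1 in binary powers of 2.
So 6^379 ≡ 223 · 1000 · 1185 · 223 · 297 · 36 · 6 ≡ 1141 (mod 1517).
Squaring chain: 1141 → 295; never reaches −1, so base 6 is a Miller–Rabin witness that 1517 is composite.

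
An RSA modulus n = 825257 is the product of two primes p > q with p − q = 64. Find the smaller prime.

Since p = q + 64, we have 825257 = q(q + 64), so q² + 64q − 825257 = 0.
Discriminant: 64² + 4·825257 = 4096 + 3301028 = 3305124; √3305124 = 1818.
q = (−64 + 1818)/2 = 877, and p = q + 64 = 941.
Check: 877 · 941 = 825257.

877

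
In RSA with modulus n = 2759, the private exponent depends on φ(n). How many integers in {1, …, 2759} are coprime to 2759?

Factor: 2759 = 31 · 89.
φ(2759) = (31−1) · (89−1) = 30 · 88 = 2640.

2640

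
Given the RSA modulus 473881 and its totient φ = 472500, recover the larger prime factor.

φ(n) = (p−1)(q−1) = n − (p+q) + 1, so p + q = 473881 − 472500 + 1 = 1382.
p and q are the roots of t² − 1382t + 473881 = 0.
Discriminant: 1382² − 4·473881 = 1909924 − 1895524 = 14400; √14400 = 120.
q = (1382 − 120)/2 = 631, p = (1382 + 120)/2 = 751.
Check: 631 · 751 = 473881.

751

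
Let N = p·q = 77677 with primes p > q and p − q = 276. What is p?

Since p = q + 276, we have 77677 = q(q + 276), so q² + 276q − 77677 = 0.
Discriminant: 276² + 4·77677 = 76176 + 310708 = 386884; √386884 = 622.
q = (−276 + 622)/2 = 173, and p = q + 276 = 449.
Check: 173 · 449 = 77677.

449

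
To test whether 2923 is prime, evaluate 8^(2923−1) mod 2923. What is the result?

8^1 ≡ 8 (mod 2923)
8^2 ≡ 8^2 = 64 ≡ 64 (mod 2923)
8^4 ≡ 64^2 = 4096 ≡ 1173 (mod 2923)
8^8 ≡ 1173^2 = 1375929 ≡ 2119 (mod 2923)
8^16 ≡ 2119^2 = 4490161 ≡ 433 (mod 2923)
8^32 ≡ 433^2 = 187489 ≡ 417 (mod 2923)
8^64 ≡ 417^2 = 173889 ≡ 1432 (mod 2923)
8^128 ≡ 1432^2 = 2050624 ≡ 1601 (mod 2923)
8^256 ≡ 1601^2 = 2563201 ≡ 2653 (mod 2923)
8^512 ≡ 2653^2 = 7038409 ≡ 2748 (mod 2923)
8^1024 ≡ 2748^2 = 7551504 ≡ 1395 (mod 2923)
8^2048 ≡ 1395^2 = 1946025 ≡ 2230 (mod 2923)
2922 = 2048 + 512 + 256 + 64 + 32 + 8 + 2 in binary powers of 2.
So 8^2922 ≡ 2230 · 2748 · 2653 · 1432 · 417 · 2119 · 64 ≡ 1553 (mod 2923).
Since 1553 ≠ 1, base 8 is a Fermat witness: 2923 is composite.

1553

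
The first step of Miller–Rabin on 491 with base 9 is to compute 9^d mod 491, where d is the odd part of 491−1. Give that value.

1

491 − 1 = 490 = 2^1 · 245, so d = 245.
9^1 ≡ 9 (mod 491)
9^2 ≡ 9^2 = 81 ≡ 81 (mod 491)
9^4 ≡ 81^2 = 6561 ≡ 178 (mod 491)
9^8 ≡ 178^2 = 31684 ≡ 260 (mod 491)
9^16 ≡ 260^2 = 67600 ≡ 333 (mod 491)
9^32 ≡ 333^2 = 110889 ≡ 414 (mod 491)
9^64 ≡ 414^2 = 171396 ≡ 37 (mod 491)
9^128 ≡ 37^2 = 1369 ≡ 387 (mod 491)
245 = 128 + 64 + 32 + 16 + 4 + 1 in binary powers of 2.
So 9^245 ≡ 387 · 37 · 414 · 333 · 178 · 9 ≡ 1 (mod 491).
Since 9^d ≡ 1 (mod 491), base 9 does not prove 491 composite.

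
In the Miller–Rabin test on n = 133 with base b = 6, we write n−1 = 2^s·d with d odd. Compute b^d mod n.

125

133 − 1 = 132 = 2^2 · 33, so d = 33.
6^1 ≡ 6 (mod 133)
6^2 ≡ 6^2 = 36 ≡ 36 (mod 133)
6^4 ≡ 36^2 = 1296 ≡ 99 (mod 133)
6^8 ≡ 99^2 = 9801 ≡ 92 (mod 133)
6^16 ≡ 92^2 = 8464 ≡ 85 (mod 133)
6^32 ≡ 85^2 = 7225 ≡ 43 (mod 133)
33 = 32 + 1 in binary powers of 2.
So 6^33 ≡ 43 · 6 ≡ 125 (mod 133).
Squaring chain: 125 → 64; never reaches −1, so base 6 is a Miller–Rabin witness that 133 is composite.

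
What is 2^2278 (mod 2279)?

2^1 ≡ 2 (mod 2279)
2^2 ≡ 2^2 = 4 ≡ 4 (mod 2279)
2^4 ≡ 4^2 = 16 ≡ 16 (mod 2279)
2^8 ≡ 16^2 = 256 ≡ 256 (mod 2279)
2^16 ≡ 256^2 = 65536 ≡ 1724 (mod 2279)
2^32 ≡ 1724^2 = 2972176 ≡ 360 (mod 2279)
2^64 ≡ 360^2 = 129600 ≡ 1976 (mod 2279)
2^128 ≡ 1976^2 = 3904576 ≡ 649 (mod 2279)
2^256 ≡ 649^2 = 421201 ≡ 1865 (mod 2279)
2^512 ≡ 1865^2 = 3478225 ≡ 471 (mod 2279)
2^1024 ≡ 471^2 = 221841 ≡ 778 (mod 2279)
2^2048 ≡ 778^2 = 605284 ≡ 1349 (mod 2279)
2278 = 2048 + 128 + 64 + 32 + 4 + 2 in binary powers of 2.
So 2^2278 ≡ 1349 · 649 · 1976 · 360 · 16 · 4 ≡ 78 (mod 2279).
Since 78 ≠ 1, base 2 is a Fermat witness: 2279 is composite.

78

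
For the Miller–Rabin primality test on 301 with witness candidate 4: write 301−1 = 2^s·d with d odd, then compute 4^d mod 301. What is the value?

301 − 1 = 300 = 2^2 · 75, so d = 75.
4^1 ≡ 4 (mod 301)
4^2 ≡ 4^2 = 16 ≡ 16 (mod 301)
4^4 ≡ 16^2 = 256 ≡ 256 (mod 301)
4^8 ≡ 256^2 = 65536 ≡ 219 (mod 301)
4^16 ≡ 219^2 = 47961 ≡ 102 (mod 301)
4^32 ≡ 102^2 = 10404 ≡ 170 (mod 301)
4^64 ≡ 170^2 = 28900 ≡ 4 (mod 301)
75 = 64 + 8 + 2 + 1 in binary powers of 2.
So 4^75 ≡ 4 · 219 · 16 · 4 ≡ 78 (mod 301).
Squaring chain: 78 → 64; never reaches −1, so base 4 is a Miller–Rabin witness that 301 is composite.

78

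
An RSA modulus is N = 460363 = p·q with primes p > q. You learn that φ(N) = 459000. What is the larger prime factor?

φ(n) = (p−1)(q−1) = n − (p+q) + 1, so p + q = 460363 − 459000 + 1 = 1364.
p and q are the roots of t² − 1364t + 460363 = 0.
Discriminant: 1364² − 4·460363 = 1860496 − 1841452 = 19044; √19044 = 138.
q = (1364 − 138)/2 = 613, p = (1364 + 138)/2 = 751.
Check: 613 · 751 = 460363.

751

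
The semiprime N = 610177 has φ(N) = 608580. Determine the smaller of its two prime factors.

631

φ(n) = (p−1)(q−1) = n − (p+q) + 1, so p + q = 610177 − 608580 + 1 = 1598.
p and q are the roots of t² − 1598t + 610177 = 0.
Discriminant: 1598² − 4·610177 = 2553604 − 2440708 = 112896; √112896 = 336.
q = (1598 − 336)/2 = 631, p = (1598 + 336)/2 = 967.
Check: 631 · 967 = 610177.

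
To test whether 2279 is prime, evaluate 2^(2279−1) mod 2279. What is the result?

78

2^1 ≡ 2 (mod 2279)
2^2 ≡ 2^2 = 4 ≡ 4 (mod 2279)
2^4 ≡ 4^2 = 16 ≡ 16 (mod 2279)
2^8 ≡ 16^2 = 256 ≡ 256 (mod 2279)
2^16 ≡ 256^2 = 65536 ≡ 1724 (mod 2279)
2^32 ≡ 1724^2 = 2972176 ≡ 360 (mod 2279)
2^64 ≡ 360^2 = 129600 ≡ 1976 (mod 2279)
2^128 ≡ 1976^2 = 3904576 ≡ 649 (mod 2279)
2^256 ≡ 649^2 = 421201 ≡ 1865 (mod 2279)
2^512 ≡ 1865^2 = 3478225 ≡ 471 (mod 2279)
2^1024 ≡ 471^2 = 221841 ≡ 778 (mod 2279)
2^2048 ≡ 778^2 = 605284 ≡ 1349 (mod 2279)
2278 = 2048 + 128 + 64 + 32 + 4 + 2 in binary powers of 2.
So 2^2278 ≡ 1349 · 649 · 1976 · 360 · 16 · 4 ≡ 78 (mod 2279).
Since 78 ≠ 1, base 2 is a Fermat witness: 2279 is composite.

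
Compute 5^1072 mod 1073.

5^1 ≡ 5 (mod 1073)
5^2 ≡ 5^2 = 25 ≡ 25 (mod 1073)
5^4 ≡ 25^2 = 625 ≡ 625 (mod 1073)
5^8 ≡ 625^2 = 390625 ≡ 53 (mod 1073)
5^16 ≡ 53^2 = 2809 ≡ 663 (mod 1073)
5^32 ≡ 663^2 = 439569 ≡ 712 (mod 1073)
5^64 ≡ 712^2 = 506944 ≡ 488 (mod 1073)
5^128 ≡ 488^2 = 238144 ≡ 1011 (mod 1073)
5^256 ≡ 1011^2 = 1022121 ≡ 625 (mod 1073)
5^512 ≡ 625^2 = 390625 ≡ 53 (mod 1073)
5^1024 ≡ 53^2 = 2809 ≡ 663 (mod 1073)
1072 = 1024 + 32 + 16 in binary powers of 2.
So 5^1072 ≡ 663 · 712 · 663 ≡ 488 (mod 1073).
Since 488 ≠ 1, base 5 is a Fermat witness: 1073 is composite.

488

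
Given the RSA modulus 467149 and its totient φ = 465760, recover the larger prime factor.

821

φ(n) = (p−1)(q−1) = n − (p+q) + 1, so p + q = 467149 − 465760 + 1 = 1390.
p and q are the roots of t² − 1390t + 467149 = 0.
Discriminant: 1390² − 4·467149 = 1932100 − 1868596 = 63504; √63504 = 252.
q = (1390 − 252)/2 = 569, p = (1390 + 252)/2 = 821.
Check: 569 · 821 = 467149.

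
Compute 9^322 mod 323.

251

9^1 ≡ 9 (mod 323)
9^2 ≡ 9^2 = 81 ≡ 81 (mod 323)
9^4 ≡ 81^2 = 6561 ≡ 101 (mod 323)
9^8 ≡ 101^2 = 10201 ≡ 188 (mod 323)
9^16 ≡ 188^2 = 35344 ≡ 137 (mod 323)
9^32 ≡ 137^2 = 18769 ≡ 35 (mod 323)
9^64 ≡ 35^2 = 1225 ≡ 256 (mod 323)
9^128 ≡ 256^2 = 65536 ≡ 290 (mod 323)
9^256 ≡ 290^2 = 84100 ≡ 120 (mod 323)
322 = 256 + 64 + 2 in binary powers of 2.
So 9^322 ≡ 120 · 256 · 81 ≡ 251 (mod 323).
Since 251 ≠ 1, base 9 is a Fermat witness: 323 is composite.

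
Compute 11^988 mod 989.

441

11^1 ≡ 11 (mod 989)
11^2 ≡ 11^2 = 121 ≡ 121 (mod 989)
11^4 ≡ 121^2 = 14641 ≡ 795 (mod 989)
11^8 ≡ 795^2 = 632025 ≡ 54 (mod 989)
11^16 ≡ 54^2 = 2916 ≡ 938 (mod 989)
11^32 ≡ 938^2 = 879844 ≡ 623 (mod 989)
11^64 ≡ 623^2 = 388129 ≡ 441 (mod 989)
11^128 ≡ 441^2 = 194481 ≡ 637 (mod 989)
11^256 ≡ 637^2 = 405769 ≡ 279 (mod 989)
11^512 ≡ 279^2 = 77841 ≡ 699 (mod 989)
988 = 512 + 256 + 128 + 64 + 16 + 8 + 4 in binary powers of 2.
So 11^988 ≡ 699 · 279 · 637 · 441 · 938 · 54 · 795 ≡ 441 (mod 989).
Since 441 ≠ 1, base 11 is a Fermat witness: 989 is composite.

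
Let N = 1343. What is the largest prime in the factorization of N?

1343 = 17 · 79
79 is prime.
So 1343 = 17 · 79; the largest prime factor is 79.

79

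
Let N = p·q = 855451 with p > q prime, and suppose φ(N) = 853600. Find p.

φ(n) = (p−1)(q−1) = n − (p+q) + 1, so p + q = 855451 − 853600 + 1 = 1852.
p and q are the roots of t² − 1852t + 855451 = 0.
Discriminant: 1852² − 4·855451 = 3429904 − 3421804 = 8100; √8100 = 90.
q = (1852 − 90)/2 = 881, p = (1852 + 90)/2 = 971.
Check: 881 · 971 = 855451.

971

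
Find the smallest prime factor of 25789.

25789 is odd.
Digit sum 31, not divisible by 3.
Ends in 9: not divisible by 5.
7: 25789 = 7·3684 + 1
11: 25789 = 11·2344 + 5
13: 25789 = 13·1983 + 10
17: 25789 = 17·1517

17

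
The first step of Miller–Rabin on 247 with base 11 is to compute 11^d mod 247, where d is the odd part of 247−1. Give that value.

96

247 − 1 = 246 = 2^1 · 123, so d = 123.
11^1 ≡ 11 (mod 247)
11^2 ≡ 11^2 = 121 ≡ 121 (mod 247)
11^4 ≡ 121^2 = 14641 ≡ 68 (mod 247)
11^8 ≡ 68^2 = 4624 ≡ 178 (mod 247)
11^16 ≡ 178^2 = 31684 ≡ 68 (mod 247)
11^32 ≡ 68^2 = 4624 ≡ 178 (mod 247)
11^64 ≡ 178^2 = 31684 ≡ 68 (mod 247)
123 = 64 + 32 + 16 + 8 + 2 + 1 in binary powers of 2.
So 11^123 ≡ 68 · 178 · 68 · 178 · 121 · 11 ≡ 96 (mod 247).
Squaring chain: 96; never reaches −1, so base 11 is a Miller–Rabin witness that 247 is composite.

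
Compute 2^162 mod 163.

1

2^1 ≡ 2 (mod 163)
2^2 ≡ 2^2 = 4 ≡ 4 (mod 163)
2^4 ≡ 4^2 = 16 ≡ 16 (mod 163)
2^8 ≡ 16^2 = 256 ≡ 93 (mod 163)
2^16 ≡ 93^2 = 8649 ≡ 10 (mod 163)
2^32 ≡ 10^2 = 100 ≡ 100 (mod 163)
2^64 ≡ 100^2 = 10000 ≡ 57 (mod 163)
2^128 ≡ 57^2 = 3249 ≡ 152 (mod 163)
162 = 128 + 32 + 2 in binary powers of 2.
So 2^162 ≡ 152 · 100 · 4 ≡ 1 (mod 163).
Since the result is 1, base 2 gives no evidence that 163 is composite.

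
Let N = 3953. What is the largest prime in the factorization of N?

67

3953 = 59 · 67
67 is prime.
So 3953 = 59 · 67; the largest prime factor is 67.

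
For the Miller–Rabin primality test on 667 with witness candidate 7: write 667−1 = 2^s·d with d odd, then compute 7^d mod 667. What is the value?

458

667 − 1 = 666 = 2^1 · 333, so d = 333.
7^1 ≡ 7 (mod 667)
7^2 ≡ 7^2 = 49 ≡ 49 (mod 667)
7^4 ≡ 49^2 = 2401 ≡ 400 (mod 667)
7^8 ≡ 400^2 = 160000 ≡ 587 (mod 667)
7^16 ≡ 587^2 = 344569 ≡ 397 (mod 667)
7^32 ≡ 397^2 = 157609 ≡ 197 (mod 667)
7^64 ≡ 197^2 = 38809 ≡ 123 (mod 667)
7^128 ≡ 123^2 = 15129 ≡ 455 (mod 667)
7^256 ≡ 455^2 = 207025 ≡ 255 (mod 667)
333 = 256 + 64 + 8 + 4 + 1 in binary powers of 2.
So 7^333 ≡ 255 · 123 · 587 · 400 · 7 ≡ 458 (mod 667).
Squaring chain: 458; never reaches −1, so base 7 is a Miller–Rabin witness that 667 is composite.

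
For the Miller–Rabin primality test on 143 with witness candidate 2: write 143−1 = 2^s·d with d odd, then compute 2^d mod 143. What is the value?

143 − 1 = 142 = 2^1 · 71, so d = 71.
2^1 ≡ 2 (mod 143)
2^2 ≡ 2^2 = 4 ≡ 4 (mod 143)
2^4 ≡ 4^2 = 16 ≡ 16 (mod 143)
2^8 ≡ 16^2 = 256 ≡ 113 (mod 143)
2^16 ≡ 113^2 = 12769 ≡ 42 (mod 143)
2^32 ≡ 42^2 = 1764 ≡ 48 (mod 143)
2^64 ≡ 48^2 = 2304 ≡ 16 (mod 143)
71 = 64 + 4 + 2 + 1 in binary powers of 2.
So 2^71 ≡ 16 · 16 · 4 · 2 ≡ 46 (mod 143).
Squaring chain: 46; never reaches −1, so base 2 is a Miller–Rabin witness that 143 is composite.

46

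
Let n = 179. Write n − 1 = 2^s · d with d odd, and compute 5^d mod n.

179 − 1 = 178 = 2^1 · 89, so d = 89.
5^1 ≡ 5 (mod 179)
5^2 ≡ 5^2 = 25 ≡ 25 (mod 179)
5^4 ≡ 25^2 = 625 ≡ 88 (mod 179)
5^8 ≡ 88^2 = 7744 ≡ 47 (mod 179)
5^16 ≡ 47^2 = 2209 ≡ 61 (mod 179)
5^32 ≡ 61^2 = 3721 ≡ 141 (mod 179)
5^64 ≡ 141^2 = 19881 ≡ 12 (mod 179)
89 = 64 + 16 + 8 + 1 in binary powers of 2.
So 5^89 ≡ 12 · 61 · 47 · 5 ≡ 1 (mod 179).
Since 5^d ≡ 1 (mod 179), base 5 does not prove 179 composite.

1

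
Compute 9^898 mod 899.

9^1 ≡ 9 (mod 899)
9^2 ≡ 9^2 = 81 ≡ 81 (mod 899)
9^4 ≡ 81^2 = 6561 ≡ 268 (mod 899)
9^8 ≡ 268^2 = 71824 ≡ 803 (mod 899)
9^16 ≡ 803^2 = 644809 ≡ 226 (mod 899)
9^32 ≡ 226^2 = 51076 ≡ 732 (mod 899)
9^64 ≡ 732^2 = 535824 ≡ 20 (mod 899)
9^128 ≡ 20^2 = 400 ≡ 400 (mod 899)
9^256 ≡ 400^2 = 160000 ≡ 877 (mod 899)
9^512 ≡ 877^2 = 769129 ≡ 484 (mod 899)
898 = 512 + 256 + 128 + 2 in binary powers of 2.
So 9^898 ≡ 484 · 877 · 400 · 81 ≡ 545 (mod 899).
Since 545 ≠ 1, base 9 is a Fermat witness: 899 is composite.

545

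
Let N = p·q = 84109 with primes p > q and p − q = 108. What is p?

349

Since p = q + 108, we have 84109 = q(q + 108), so q² + 108q − 84109 = 0.
Discriminant: 108² + 4·84109 = 11664 + 336436 = 348100; √348100 = 590.
q = (−108 + 590)/2 = 241, and p = q + 108 = 349.
Check: 241 · 349 = 84109.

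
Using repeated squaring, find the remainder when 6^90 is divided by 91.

6^1 ≡ 6 (mod 91)
6^2 ≡ 6^2 = 36 ≡ 36 (mod 91)
6^4 ≡ 36^2 = 1296 ≡ 22 (mod 91)
6^8 ≡ 22^2 = 484 ≡ 29 (mod 91)
6^16 ≡ 29^2 = 841 ≡ 22 (mod 91)
6^32 ≡ 22^2 = 484 ≡ 29 (mod 91)
6^64 ≡ 29^2 = 841 ≡ 22 (mod 91)
90 = 64 + 16 + 8 + 2 in binary powers of 2.
So 6^90 ≡ 22 · 22 · 29 · 36 ≡ 64 (mod 91).
Since 64 ≠ 1, base 6 is a Fermat witness: 91 is composite.

64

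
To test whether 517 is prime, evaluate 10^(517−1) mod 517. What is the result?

10^1 ≡ 10 (mod 517)
10^2 ≡ 10^2 = 100 ≡ 100 (mod 517)
10^4 ≡ 100^2 = 10000 ≡ 177 (mod 517)
10^8 ≡ 177^2 = 31329 ≡ 309 (mod 517)
10^16 ≡ 309^2 = 95481 ≡ 353 (mod 517)
10^32 ≡ 353^2 = 124609 ≡ 12 (mod 517)
10^64 ≡ 12^2 = 144 ≡ 144 (mod 517)
10^128 ≡ 144^2 = 20736 ≡ 56 (mod 517)
10^256 ≡ 56^2 = 3136 ≡ 34 (mod 517)
10^512 ≡ 34^2 = 1156 ≡ 122 (mod 517)
516 = 512 + 4 in binary powers of 2.
So 10^516 ≡ 122 · 177 ≡ 397 (mod 517).
Since 397 ≠ 1, base 10 is a Fermat witness: 517 is composite.

397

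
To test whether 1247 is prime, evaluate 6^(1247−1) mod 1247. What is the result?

436

6^1 ≡ 6 (mod 1247)
6^2 ≡ 6^2 = 36 ≡ 36 (mod 1247)
6^4 ≡ 36^2 = 1296 ≡ 49 (mod 1247)
6^8 ≡ 49^2 = 2401 ≡ 1154 (mod 1247)
6^16 ≡ 1154^2 = 1331716 ≡ 1167 (mod 1247)
6^32 ≡ 1167^2 = 1361889 ≡ 165 (mod 1247)
6^64 ≡ 165^2 = 27225 ≡ 1038 (mod 1247)
6^128 ≡ 1038^2 = 1077444 ≡ 36 (mod 1247)
6^256 ≡ 36^2 = 1296 ≡ 49 (mod 1247)
6^512 ≡ 49^2 = 2401 ≡ 1154 (mod 1247)
6^1024 ≡ 1154^2 = 1331716 ≡ 1167 (mod 1247)
1246 = 1024 + 128 + 64 + 16 + 8 + 4 + 2 in binary powers of 2.
So 6^1246 ≡ 1167 · 36 · 1038 · 1167 · 1154 · 49 · 36 ≡ 436 (mod 1247).
Since 436 ≠ 1, base 6 is a Fermat witness: 1247 is composite.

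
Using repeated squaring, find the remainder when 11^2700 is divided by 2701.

11^1 ≡ 11 (mod 2701)
11^2 ≡ 11^2 = 121 ≡ 121 (mod 2701)
11^4 ≡ 121^2 = 14641 ≡ 1136 (mod 2701)
11^8 ≡ 1136^2 = 1290496 ≡ 2119 (mod 2701)
11^16 ≡ 2119^2 = 4490161 ≡ 1099 (mod 2701)
11^32 ≡ 1099^2 = 1207801 ≡ 454 (mod 2701)
11^64 ≡ 454^2 = 206116 ≡ 840 (mod 2701)
11^128 ≡ 840^2 = 705600 ≡ 639 (mod 2701)
11^256 ≡ 639^2 = 408321 ≡ 470 (mod 2701)
11^512 ≡ 470^2 = 220900 ≡ 2119 (mod 2701)
11^1024 ≡ 2119^2 = 4490161 ≡ 1099 (mod 2701)
11^2048 ≡ 1099^2 = 1207801 ≡ 454 (mod 2701)
2700 = 2048 + 512 + 128 + 8 + 4 in binary powers of 2.
So 11^2700 ≡ 454 · 2119 · 639 · 2119 · 1136 ≡ 2554 (mod 2701).
Since 2554 ≠ 1, base 11 is a Fermat witness: 2701 is composite.

2554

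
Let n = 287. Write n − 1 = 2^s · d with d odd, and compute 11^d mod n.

268

287 − 1 = 286 = 2^1 · 143, so d = 143.
11^1 ≡ 11 (mod 287)
11^2 ≡ 11^2 = 121 ≡ 121 (mod 287)
11^4 ≡ 121^2 = 14641 ≡ 4 (mod 287)
11^8 ≡ 4^2 = 16 ≡ 16 (mod 287)
11^16 ≡ 16^2 = 256 ≡ 256 (mod 287)
11^32 ≡ 256^2 = 65536 ≡ 100 (mod 287)
11^64 ≡ 100^2 = 10000 ≡ 242 (mod 287)
11^128 ≡ 242^2 = 58564 ≡ 16 (mod 287)
143 = 128 + 8 + 4 + 2 + 1 in binary powers of 2.
So 11^143 ≡ 16 · 16 · 4 · 121 · 11 ≡ 268 (mod 287).
Squaring chain: 268; never reaches −1, so base 11 is a Miller–Rabin witness that 287 is composite.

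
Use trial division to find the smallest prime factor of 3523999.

67

3523999 is odd.
Digit sum 40, not divisible by 3.
Ends in 9: not divisible by 5.
7: 3523999 = 7·503428 + 3
11: 3523999 = 11·320363 + 6
13: 3523999 = 13·271076 + 11
17: 3523999 = 17·207294 + 1
19: 3523999 = 19·185473 + 12
23: 3523999 = 23·153217 + 8
29: 3523999 = 29·121517 + 6
31: 3523999 = 31·113677 + 12
37: 3523999 = 37·95243 + 8
41: 3523999 = 41·85951 + 8
43: 3523999 = 43·81953 + 20
47: 3523999 = 47·74978 + 33
53: 3523999 = 53·66490 + 29
59: 3523999 = 59·59728 + 47
61: 3523999 = 61·57770 + 29
67: 3523999 = 67·52597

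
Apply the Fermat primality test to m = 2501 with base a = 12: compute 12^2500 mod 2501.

12^1 ≡ 12 (mod 2501)
12^2 ≡ 12^2 = 144 ≡ 144 (mod 2501)
12^4 ≡ 144^2 = 20736 ≡ 728 (mod 2501)
12^8 ≡ 728^2 = 529984 ≡ 2273 (mod 2501)
12^16 ≡ 2273^2 = 5166529 ≡ 1964 (mod 2501)
12^32 ≡ 1964^2 = 3857296 ≡ 754 (mod 2501)
12^64 ≡ 754^2 = 568516 ≡ 789 (mod 2501)
12^128 ≡ 789^2 = 622521 ≡ 2273 (mod 2501)
12^256 ≡ 2273^2 = 5166529 ≡ 1964 (mod 2501)
12^512 ≡ 1964^2 = 3857296 ≡ 754 (mod 2501)
12^1024 ≡ 754^2 = 568516 ≡ 789 (mod 2501)
12^2048 ≡ 789^2 = 622521 ≡ 2273 (mod 2501)
2500 = 2048 + 256 + 128 + 64 + 4 in binary powers of 2.
So 12^2500 ≡ 2273 · 1964 · 2273 · 789 · 728 ≡ 901 (mod 2501).
Since 901 ≠ 1, base 12 is a Fermat witness: 2501 is composite.

901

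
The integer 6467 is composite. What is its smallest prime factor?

29

6467 is odd.
Digit sum 23, not divisible by 3.
Ends in 7: not divisible by 5.
7: 6467 = 7·923 + 6
11: 6467 = 11·587 + 10
13: 6467 = 13·497 + 6
17: 6467 = 17·380 + 7
19: 6467 = 19·340 + 7
23: 6467 = 23·281 + 4
29: 6467 = 29·223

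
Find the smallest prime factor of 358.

358 is even: 2 divides it.

2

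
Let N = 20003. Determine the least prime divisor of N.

83

20003 is odd.
Digit sum 5, not divisible by 3.
Ends in 3: not divisible by 5.
7: 20003 = 7·2857 + 4
11: 20003 = 11·1818 + 5
13: 20003 = 13·1538 + 9
17: 20003 = 17·1176 + 11
19: 20003 = 19·1052 + 15
23: 20003 = 23·869 + 16
29: 20003 = 29·689 + 22
31: 20003 = 31·645 + 8
37: 20003 = 37·540 + 23
41: 20003 = 41·487 + 36
43: 20003 = 43·465 + 8
47: 20003 = 47·425 + 28
53: 20003 = 53·377 + 22
59: 20003 = 59·339 + 2
61: 20003 = 61·327 + 56
67: 20003 = 67·298 + 37
71: 20003 = 71·281 + 52
73: 20003 = 73·274 + 1
79: 20003 = 79·253 + 16
83: 20003 = 83·241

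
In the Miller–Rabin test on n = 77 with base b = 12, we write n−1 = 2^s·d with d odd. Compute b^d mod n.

12

77 − 1 = 76 = 2^2 · 19, so d = 19.
12^1 ≡ 12 (mod 77)
12^2 ≡ 12^2 = 144 ≡ 67 (mod 77)
12^4 ≡ 67^2 = 4489 ≡ 23 (mod 77)
12^8 ≡ 23^2 = 529 ≡ 67 (mod 77)
12^16 ≡ 67^2 = 4489 ≡ 23 (mod 77)
19 = 16 + 2 + 1 in binary powers of 2.
So 12^19 ≡ 23 · 67 · 12 ≡ 12 (mod 77).
Squaring chain: 12 → 67; never reaches −1, so base 12 is a Miller–Rabin witness that 77 is composite.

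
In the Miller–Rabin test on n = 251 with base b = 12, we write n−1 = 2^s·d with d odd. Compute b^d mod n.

251 − 1 = 250 = 2^1 · 125, so d = 125.
12^1 ≡ 12 (mod 251)
12^2 ≡ 12^2 = 144 ≡ 144 (mod 251)
12^4 ≡ 144^2 = 20736 ≡ 154 (mod 251)
12^8 ≡ 154^2 = 23716 ≡ 122 (mod 251)
12^16 ≡ 122^2 = 14884 ≡ 75 (mod 251)
12^32 ≡ 75^2 = 5625 ≡ 103 (mod 251)
12^64 ≡ 103^2 = 10609 ≡ 67 (mod 251)
125 = 64 + 32 + 16 + 8 + 4 + 1 in binary powers of 2.
So 12^125 ≡ 67 · 103 · 75 · 122 · 154 · 12 ≡ 1 (mod 251).
Since 12^d ≡ 1 (mod 251), base 12 does not prove 251 composite.

1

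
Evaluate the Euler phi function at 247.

Factor: 247 = 13 · 19.
φ(247) = (13−1) · (19−1) = 12 · 18 = 216.

216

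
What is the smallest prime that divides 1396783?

71

1396783 is odd.
Digit sum 37, not divisible by 3.
Ends in 3: not divisible by 5.
7: 1396783 = 7·199540 + 3
11: 1396783 = 11·126980 + 3
13: 1396783 = 13·107444 + 11
17: 1396783 = 17·82163 + 12
19: 1396783 = 19·73514 + 17
23: 1396783 = 23·60729 + 16
29: 1396783 = 29·48164 + 27
31: 1396783 = 31·45057 + 16
37: 1396783 = 37·37750 + 33
41: 1396783 = 41·34067 + 36
43: 1396783 = 43·32483 + 14
47: 1396783 = 47·29718 + 37
53: 1396783 = 53·26354 + 21
59: 1396783 = 59·23674 + 17
61: 1396783 = 61·22898 + 5
67: 1396783 = 67·20847 + 34
71: 1396783 = 71·19673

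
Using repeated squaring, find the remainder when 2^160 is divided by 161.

2^1 ≡ 2 (mod 161)
2^2 ≡ 2^2 = 4 ≡ 4 (mod 161)
2^4 ≡ 4^2 = 16 ≡ 16 (mod 161)
2^8 ≡ 16^2 = 256 ≡ 95 (mod 161)
2^16 ≡ 95^2 = 9025 ≡ 9 (mod 161)
2^32 ≡ 9^2 = 81 ≡ 81 (mod 161)
2^64 ≡ 81^2 = 6561 ≡ 121 (mod 161)
2^128 ≡ 121^2 = 14641 ≡ 151 (mod 161)
160 = 128 + 32 in binary powers of 2.
So 2^160 ≡ 151 · 81 ≡ 156 (mod 161).
Since 156 ≠ 1, base 2 is a Fermat witness: 161 is composite.

156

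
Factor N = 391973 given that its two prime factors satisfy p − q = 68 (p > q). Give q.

Since p = q + 68, we have 391973 = q(q + 68), so q² + 68q − 391973 = 0.
Discriminant: 68² + 4·391973 = 4624 + 1567892 = 1572516; √1572516 = 1254.
q = (−68 + 1254)/2 = 593, and p = q + 68 = 661.
Check: 593 · 661 = 391973.

593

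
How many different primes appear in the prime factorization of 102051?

102051 = 3^2 · 11339
11339 = 17 · 667
667 = 23 · 29
102051 = 3^2 · 17 · 23 · 29, which has 4 distinct prime factors.

4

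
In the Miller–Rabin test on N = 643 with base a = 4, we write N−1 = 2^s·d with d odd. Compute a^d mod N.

643 − 1 = 642 = 2^1 · 321, so d = 321.
4^1 ≡ 4 (mod 643)
4^2 ≡ 4^2 = 16 ≡ 16 (mod 643)
4^4 ≡ 16^2 = 256 ≡ 256 (mod 643)
4^8 ≡ 256^2 = 65536 ≡ 593 (mod 643)
4^16 ≡ 593^2 = 351649 ≡ 571 (mod 643)
4^32 ≡ 571^2 = 326041 ≡ 40 (mod 643)
4^64 ≡ 40^2 = 1600 ≡ 314 (mod 643)
4^128 ≡ 314^2 = 98596 ≡ 217 (mod 643)
4^256 ≡ 217^2 = 47089 ≡ 150 (mod 643)
321 = 256 + 64 + 1 in binary powers of 2.
So 4^321 ≡ 150 · 314 · 4 ≡ 1 (mod 643).
Since 4^d ≡ 1 (mod 643), base 4 does not prove 643 composite.

1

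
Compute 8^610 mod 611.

8^1 ≡ 8 (mod 611)
8^2 ≡ 8^2 = 64 ≡ 64 (mod 611)
8^4 ≡ 64^2 = 4096 ≡ 430 (mod 611)
8^8 ≡ 430^2 = 184900 ≡ 378 (mod 611)
8^16 ≡ 378^2 = 142884 ≡ 521 (mod 611)
8^32 ≡ 521^2 = 271441 ≡ 157 (mod 611)
8^64 ≡ 157^2 = 24649 ≡ 209 (mod 611)
8^128 ≡ 209^2 = 43681 ≡ 300 (mod 611)
8^256 ≡ 300^2 = 90000 ≡ 183 (mod 611)
8^512 ≡ 183^2 = 33489 ≡ 495 (mod 611)
610 = 512 + 64 + 32 + 2 in binary powers of 2.
So 8^610 ≡ 495 · 209 · 157 · 64 ≡ 155 (mod 611).
Since 155 ≠ 1, base 8 is a Fermat witness: 611 is composite.

155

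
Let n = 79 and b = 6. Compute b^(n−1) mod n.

6^1 ≡ 6 (mod 79)
6^2 ≡ 6^2 = 36 ≡ 36 (mod 79)
6^4 ≡ 36^2 = 1296 ≡ 32 (mod 79)
6^8 ≡ 32^2 = 1024 ≡ 76 (mod 79)
6^16 ≡ 76^2 = 5776 ≡ 9 (mod 79)
6^32 ≡ 9^2 = 81 ≡ 2 (mod 79)
6^64 ≡ 2^2 = 4 ≡ 4 (mod 79)
78 = 64 + 8 + 4 + 2 in binary powers of 2.
So 6^78 ≡ 4 · 76 · 32 · 36 ≡ 1 (mod 79).
Since the result is 1, base 6 gives no evidence that 79 is composite.

1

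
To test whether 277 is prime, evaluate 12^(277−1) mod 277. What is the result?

12^1 ≡ 12 (mod 277)
12^2 ≡ 12^2 = 144 ≡ 144 (mod 277)
12^4 ≡ 144^2 = 20736 ≡ 238 (mod 277)
12^8 ≡ 238^2 = 56644 ≡ 136 (mod 277)
12^16 ≡ 136^2 = 18496 ≡ 214 (mod 277)
12^32 ≡ 214^2 = 45796 ≡ 91 (mod 277)
12^64 ≡ 91^2 = 8281 ≡ 248 (mod 277)
12^128 ≡ 248^2 = 61504 ≡ 10 (mod 277)
12^256 ≡ 10^2 = 100 ≡ 100 (mod 277)
276 = 256 + 16 + 4 in binary powers of 2.
So 12^276 ≡ 100 · 214 · 238 ≡ 1 (mod 277).
Since the result is 1, base 12 gives no evidence that 277 is composite.

1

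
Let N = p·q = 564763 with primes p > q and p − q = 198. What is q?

Since p = q + 198, we have 564763 = q(q + 198), so q² + 198q − 564763 = 0.
Discriminant: 198² + 4·564763 = 39204 + 2259052 = 2298256; √2298256 = 1516.
q = (−198 + 1516)/2 = 659, and p = q + 198 = 857.
Check: 659 · 857 = 564763.

659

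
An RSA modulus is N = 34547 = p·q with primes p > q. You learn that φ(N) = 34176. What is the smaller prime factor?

179

φ(n) = (p−1)(q−1) = n − (p+q) + 1, so p + q = 34547 − 34176 + 1 = 372.
p and q are the roots of t² − 372t + 34547 = 0.
Discriminant: 372² − 4·34547 = 138384 − 138188 = 196; √196 = 14.
q = (372 − 14)/2 = 179, p = (372 + 14)/2 = 193.
Check: 179 · 193 = 34547.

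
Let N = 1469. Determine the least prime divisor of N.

1469 is odd.
Digit sum 20, not divisible by 3.
Ends in 9: not divisible by 5.
7: 1469 = 7·209 + 6
11: 1469 = 11·133 + 6
13: 1469 = 13·113

13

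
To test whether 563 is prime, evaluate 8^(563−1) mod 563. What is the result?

1

8^1 ≡ 8 (mod 563)
8^2 ≡ 8^2 = 64 ≡ 64 (mod 563)
8^4 ≡ 64^2 = 4096 ≡ 155 (mod 563)
8^8 ≡ 155^2 = 24025 ≡ 379 (mod 563)
8^16 ≡ 379^2 = 143641 ≡ 76 (mod 563)
8^32 ≡ 76^2 = 5776 ≡ 146 (mod 563)
8^64 ≡ 146^2 = 21316 ≡ 485 (mod 563)
8^128 ≡ 485^2 = 235225 ≡ 454 (mod 563)
8^256 ≡ 454^2 = 206116 ≡ 58 (mod 563)
8^512 ≡ 58^2 = 3364 ≡ 549 (mod 563)
562 = 512 + 32 + 16 + 2 in binary powers of 2.
So 8^562 ≡ 549 · 146 · 76 · 64 ≡ 1 (mod 563).
Since the result is 1, base 8 gives no evidence that 563 is composite.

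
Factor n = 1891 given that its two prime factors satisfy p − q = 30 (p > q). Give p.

61

Since p = q + 30, we have 1891 = q(q + 30), so q² + 30q − 1891 = 0.
Discriminant: 30² + 4·1891 = 900 + 7564 = 8464; √8464 = 92.
q = (−30 + 92)/2 = 31, and p = q + 30 = 61.
Check: 31 · 61 = 1891.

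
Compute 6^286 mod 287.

162

6^1 ≡ 6 (mod 287)
6^2 ≡ 6^2 = 36 ≡ 36 (mod 287)
6^4 ≡ 36^2 = 1296 ≡ 148 (mod 287)
6^8 ≡ 148^2 = 21904 ≡ 92 (mod 287)
6^16 ≡ 92^2 = 8464 ≡ 141 (mod 287)
6^32 ≡ 141^2 = 19881 ≡ 78 (mod 287)
6^64 ≡ 78^2 = 6084 ≡ 57 (mod 287)
6^128 ≡ 57^2 = 3249 ≡ 92 (mod 287)
6^256 ≡ 92^2 = 8464 ≡ 141 (mod 287)
286 = 256 + 16 + 8 + 4 + 2 in binary powers of 2.
So 6^286 ≡ 141 · 141 · 92 · 148 · 36 ≡ 162 (mod 287).
Since 162 ≠ 1, base 6 is a Fermat witness: 287 is composite.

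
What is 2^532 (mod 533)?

406

2^1 ≡ 2 (mod 533)
2^2 ≡ 2^2 = 4 ≡ 4 (mod 533)
2^4 ≡ 4^2 = 16 ≡ 16 (mod 533)
2^8 ≡ 16^2 = 256 ≡ 256 (mod 533)
2^16 ≡ 256^2 = 65536 ≡ 510 (mod 533)
2^32 ≡ 510^2 = 260100 ≡ 529 (mod 533)
2^64 ≡ 529^2 = 279841 ≡ 16 (mod 533)
2^128 ≡ 16^2 = 256 ≡ 256 (mod 533)
2^256 ≡ 256^2 = 65536 ≡ 510 (mod 533)
2^512 ≡ 510^2 = 260100 ≡ 529 (mod 533)
532 = 512 + 16 + 4 in binary powers of 2.
So 2^532 ≡ 529 · 510 · 16 ≡ 406 (mod 533).
Since 406 ≠ 1, base 2 is a Fermat witness: 533 is composite.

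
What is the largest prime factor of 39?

13

39 = 3 · 13
13 is prime.
So 39 = 3 · 13; the largest prime factor is 13.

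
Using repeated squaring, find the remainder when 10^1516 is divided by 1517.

10

10^1 ≡ 10 (mod 1517)
10^2 ≡ 10^2 = 100 ≡ 100 (mod 1517)
10^4 ≡ 100^2 = 10000 ≡ 898 (mod 1517)
10^8 ≡ 898^2 = 806404 ≡ 877 (mod 1517)
10^16 ≡ 877^2 = 769129 ≡ 10 (mod 1517)
10^32 ≡ 10^2 = 100 ≡ 100 (mod 1517)
10^64 ≡ 100^2 = 10000 ≡ 898 (mod 1517)
10^128 ≡ 898^2 = 806404 ≡ 877 (mod 1517)
10^256 ≡ 877^2 = 769129 ≡ 10 (mod 1517)
10^512 ≡ 10^2 = 100 ≡ 100 (mod 1517)
10^1024 ≡ 100^2 = 10000 ≡ 898 (mod 1517)
1516 = 1024 + 256 + 128 + 64 + 32 + 8 + 4 in binary powers of 2.
So 10^1516 ≡ 898 · 10 · 877 · 898 · 100 · 877 · 898 ≡ 10 (mod 1517).
Since 10 ≠ 1, base 10 is a Fermat witness: 1517 is composite.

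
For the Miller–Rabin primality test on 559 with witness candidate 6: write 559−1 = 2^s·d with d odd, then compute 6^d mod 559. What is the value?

559 − 1 = 558 = 2^1 · 279, so d = 279.
6^1 ≡ 6 (mod 559)
6^2 ≡ 6^2 = 36 ≡ 36 (mod 559)
6^4 ≡ 36^2 = 1296 ≡ 178 (mod 559)
6^8 ≡ 178^2 = 31684 ≡ 380 (mod 559)
6^16 ≡ 380^2 = 144400 ≡ 178 (mod 559)
6^32 ≡ 178^2 = 31684 ≡ 380 (mod 559)
6^64 ≡ 380^2 = 144400 ≡ 178 (mod 559)
6^128 ≡ 178^2 = 31684 ≡ 380 (mod 559)
6^256 ≡ 380^2 = 144400 ≡ 178 (mod 559)
279 = 256 + 16 + 4 + 2 + 1 in binary powers of 2.
So 6^279 ≡ 178 · 178 · 178 · 36 · 6 ≡ 216 (mod 559).
Squaring chain: 216; never reaches −1, so base 6 is a Miller–Rabin witness that 559 is composite.

216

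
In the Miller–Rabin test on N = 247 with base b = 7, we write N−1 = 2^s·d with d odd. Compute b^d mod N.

96

247 − 1 = 246 = 2^1 · 123, so d = 123.
7^1 ≡ 7 (mod 247)
7^2 ≡ 7^2 = 49 ≡ 49 (mod 247)
7^4 ≡ 49^2 = 2401 ≡ 178 (mod 247)
7^8 ≡ 178^2 = 31684 ≡ 68 (mod 247)
7^16 ≡ 68^2 = 4624 ≡ 178 (mod 247)
7^32 ≡ 178^2 = 31684 ≡ 68 (mod 247)
7^64 ≡ 68^2 = 4624 ≡ 178 (mod 247)
123 = 64 + 32 + 16 + 8 + 2 + 1 in binary powers of 2.
So 7^123 ≡ 178 · 68 · 178 · 68 · 49 · 7 ≡ 96 (mod 247).
Squaring chain: 96; never reaches −1, so base 7 is a Miller–Rabin witness that 247 is composite.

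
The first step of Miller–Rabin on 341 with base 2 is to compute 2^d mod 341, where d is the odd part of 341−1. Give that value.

32

341 − 1 = 340 = 2^2 · 85, so d = 85.
2^1 ≡ 2 (mod 341)
2^2 ≡ 2^2 = 4 ≡ 4 (mod 341)
2^4 ≡ 4^2 = 16 ≡ 16 (mod 341)
2^8 ≡ 16^2 = 256 ≡ 256 (mod 341)
2^16 ≡ 256^2 = 65536 ≡ 64 (mod 341)
2^32 ≡ 64^2 = 4096 ≡ 4 (mod 341)
2^64 ≡ 4^2 = 16 ≡ 16 (mod 341)
85 = 64 + 16 + 4 + 1 in binary powers of 2.
So 2^85 ≡ 16 · 64 · 16 · 2 ≡ 32 (mod 341).
Squaring chain: 32 → 1; never reaches −1, so base 2 is a Miller–Rabin witness that 341 is composite.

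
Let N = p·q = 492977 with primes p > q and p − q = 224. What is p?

Since p = q + 224, we have 492977 = q(q + 224), so q² + 224q − 492977 = 0.
Discriminant: 224² + 4·492977 = 50176 + 1971908 = 2022084; √2022084 = 1422.
q = (−224 + 1422)/2 = 599, and p = q + 224 = 823.
Check: 599 · 823 = 492977.

823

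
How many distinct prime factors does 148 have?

2

148 = 2^2 · 37
148 = 2^2 · 37, which has 2 distinct prime factors.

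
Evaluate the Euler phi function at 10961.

Factor: 10961 = 97 · 113.
φ(10961) = (97−1) · (113−1) = 96 · 112 = 10752.

10752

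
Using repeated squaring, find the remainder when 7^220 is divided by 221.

217

7^1 ≡ 7 (mod 221)
7^2 ≡ 7^2 = 49 ≡ 49 (mod 221)
7^4 ≡ 49^2 = 2401 ≡ 191 (mod 221)
7^8 ≡ 191^2 = 36481 ≡ 16 (mod 221)
7^16 ≡ 16^2 = 256 ≡ 35 (mod 221)
7^32 ≡ 35^2 = 1225 ≡ 120 (mod 221)
7^64 ≡ 120^2 = 14400 ≡ 35 (mod 221)
7^128 ≡ 35^2 = 1225 ≡ 120 (mod 221)
220 = 128 + 64 + 16 + 8 + 4 in binary powers of 2.
So 7^220 ≡ 120 · 35 · 35 · 16 · 191 ≡ 217 (mod 221).
Since 217 ≠ 1, base 7 is a Fermat witness: 221 is composite.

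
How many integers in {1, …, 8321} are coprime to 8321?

Factor: 8321 = 53 · 157.
φ(8321) = (53−1) · (157−1) = 52 · 156 = 8112.

8112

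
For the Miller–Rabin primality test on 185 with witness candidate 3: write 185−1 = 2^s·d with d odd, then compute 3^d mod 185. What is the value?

185 − 1 = 184 = 2^3 · 23, so d = 23.
3^1 ≡ 3 (mod 185)
3^2 ≡ 3^2 = 9 ≡ 9 (mod 185)
3^4 ≡ 9^2 = 81 ≡ 81 (mod 185)
3^8 ≡ 81^2 = 6561 ≡ 86 (mod 185)
3^16 ≡ 86^2 = 7396 ≡ 181 (mod 185)
23 = 16 + 4 + 2 + 1 in binary powers of 2.
So 3^23 ≡ 181 · 81 · 9 · 3 ≡ 132 (mod 185).
Squaring chain: 132 → 34 → 46; never reaches −1, so base 3 is a Miller–Rabin witness that 185 is composite.

132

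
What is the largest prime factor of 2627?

2627 = 37 · 71
71 is prime.
So 2627 = 37 · 71; the largest prime factor is 71.

71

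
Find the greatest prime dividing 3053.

3053 = 43 · 71
71 is prime.
So 3053 = 43 · 71; the largest prime factor is 71.

71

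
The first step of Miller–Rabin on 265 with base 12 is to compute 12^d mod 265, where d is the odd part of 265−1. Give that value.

167

265 − 1 = 264 = 2^3 · 33, so d = 33.
12^1 ≡ 12 (mod 265)
12^2 ≡ 12^2 = 144 ≡ 144 (mod 265)
12^4 ≡ 144^2 = 20736 ≡ 66 (mod 265)
12^8 ≡ 66^2 = 4356 ≡ 116 (mod 265)
12^16 ≡ 116^2 = 13456 ≡ 206 (mod 265)
12^32 ≡ 206^2 = 42436 ≡ 36 (mod 265)
33 = 32 + 1 in binary powers of 2.
So 12^33 ≡ 36 · 12 ≡ 167 (mod 265).
Squaring chain: 167 → 64 → 121; never reaches −1, so base 12 is a Miller–Rabin witness that 265 is composite.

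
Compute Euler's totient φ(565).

Factor: 565 = 5 · 113.
φ(565) = (5−1) · (113−1) = 4 · 112 = 448.

448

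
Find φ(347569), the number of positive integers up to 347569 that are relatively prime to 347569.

331296

Factor: 347569 = 43 · 59 · 137.
φ(347569) = (43−1) · (59−1) · (137−1) = 42 · 58 · 136 = 331296.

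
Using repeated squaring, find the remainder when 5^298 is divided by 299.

64

5^1 ≡ 5 (mod 299)
5^2 ≡ 5^2 = 25 ≡ 25 (mod 299)
5^4 ≡ 25^2 = 625 ≡ 27 (mod 299)
5^8 ≡ 27^2 = 729 ≡ 131 (mod 299)
5^16 ≡ 131^2 = 17161 ≡ 118 (mod 299)
5^32 ≡ 118^2 = 13924 ≡ 170 (mod 299)
5^64 ≡ 170^2 = 28900 ≡ 196 (mod 299)
5^128 ≡ 196^2 = 38416 ≡ 144 (mod 299)
5^256 ≡ 144^2 = 20736 ≡ 105 (mod 299)
298 = 256 + 32 + 8 + 2 in binary powers of 2.
So 5^298 ≡ 105 · 170 · 131 · 25 ≡ 64 (mod 299).
Since 64 ≠ 1, base 5 is a Fermat witness: 299 is composite.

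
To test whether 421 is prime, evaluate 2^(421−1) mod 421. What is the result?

1

2^1 ≡ 2 (mod 421)
2^2 ≡ 2^2 = 4 ≡ 4 (mod 421)
2^4 ≡ 4^2 = 16 ≡ 16 (mod 421)
2^8 ≡ 16^2 = 256 ≡ 256 (mod 421)
2^16 ≡ 256^2 = 65536 ≡ 281 (mod 421)
2^32 ≡ 281^2 = 78961 ≡ 234 (mod 421)
2^64 ≡ 234^2 = 54756 ≡ 26 (mod 421)
2^128 ≡ 26^2 = 676 ≡ 255 (mod 421)
2^256 ≡ 255^2 = 65025 ≡ 191 (mod 421)
420 = 256 + 128 + 32 + 4 in binary powers of 2.
So 2^420 ≡ 191 · 255 · 234 · 16 ≡ 1 (mod 421).
Since the result is 1, base 2 gives no evidence that 421 is composite.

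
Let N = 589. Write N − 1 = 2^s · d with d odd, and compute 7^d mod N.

419

589 − 1 = 588 = 2^2 · 147, so d = 147.
7^1 ≡ 7 (mod 589)
7^2 ≡ 7^2 = 49 ≡ 49 (mod 589)
7^4 ≡ 49^2 = 2401 ≡ 45 (mod 589)
7^8 ≡ 45^2 = 2025 ≡ 258 (mod 589)
7^16 ≡ 258^2 = 66564 ≡ 7 (mod 589)
7^32 ≡ 7^2 = 49 ≡ 49 (mod 589)
7^64 ≡ 49^2 = 2401 ≡ 45 (mod 589)
7^128 ≡ 45^2 = 2025 ≡ 258 (mod 589)
147 = 128 + 16 + 2 + 1 in binary powers of 2.
So 7^147 ≡ 258 · 7 · 49 · 7 ≡ 419 (mod 589).
Squaring chain: 419 → 39; never reaches −1, so base 7 is a Miller–Rabin witness that 589 is composite.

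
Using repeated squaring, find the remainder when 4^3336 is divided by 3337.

192

4^1 ≡ 4 (mod 3337)
4^2 ≡ 4^2 = 16 ≡ 16 (mod 3337)
4^4 ≡ 16^2 = 256 ≡ 256 (mod 3337)
4^8 ≡ 256^2 = 65536 ≡ 2133 (mod 3337)
4^16 ≡ 2133^2 = 4549689 ≡ 1358 (mod 3337)
4^32 ≡ 1358^2 = 1844164 ≡ 2140 (mod 3337)
4^64 ≡ 2140^2 = 4579600 ≡ 1236 (mod 3337)
4^128 ≡ 1236^2 = 1527696 ≡ 2687 (mod 3337)
4^256 ≡ 2687^2 = 7219969 ≡ 2038 (mod 3337)
4^512 ≡ 2038^2 = 4153444 ≡ 2216 (mod 3337)
4^1024 ≡ 2216^2 = 4910656 ≡ 1929 (mod 3337)
4^2048 ≡ 1929^2 = 3721041 ≡ 286 (mod 3337)
3336 = 2048 + 1024 + 256 + 8 in binary powers of 2.
So 4^3336 ≡ 286 · 1929 · 2038 · 2133 ≡ 192 (mod 3337).
Since 192 ≠ 1, base 4 is a Fermat witness: 3337 is composite.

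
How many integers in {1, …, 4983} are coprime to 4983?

3000

Factor: 4983 = 3 · 11 · 151.
φ(4983) = (3−1) · (11−1) · (151−1) = 2 · 10 · 150 = 3000.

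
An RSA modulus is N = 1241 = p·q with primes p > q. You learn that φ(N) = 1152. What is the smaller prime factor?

φ(n) = (p−1)(q−1) = n − (p+q) + 1, so p + q = 1241 − 1152 + 1 = 90.
p and q are the roots of t² − 90t + 1241 = 0.
Discriminant: 90² − 4·1241 = 8100 − 4964 = 3136; √3136 = 56.
q = (90 − 56)/2 = 17, p = (90 + 56)/2 = 73.
Check: 17 · 73 = 1241.

17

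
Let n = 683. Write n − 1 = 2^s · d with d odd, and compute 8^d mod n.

683 − 1 = 682 = 2^1 · 341, so d = 341.
8^1 ≡ 8 (mod 683)
8^2 ≡ 8^2 = 64 ≡ 64 (mod 683)
8^4 ≡ 64^2 = 4096 ≡ 681 (mod 683)
8^8 ≡ 681^2 = 463761 ≡ 4 (mod 683)
8^16 ≡ 4^2 = 16 ≡ 16 (mod 683)
8^32 ≡ 16^2 = 256 ≡ 256 (mod 683)
8^64 ≡ 256^2 = 65536 ≡ 651 (mod 683)
8^128 ≡ 651^2 = 423801 ≡ 341 (mod 683)
8^256 ≡ 341^2 = 116281 ≡ 171 (mod 683)
341 = 256 + 64 + 16 + 4 + 1 in binary powers of 2.
So 8^341 ≡ 171 · 651 · 16 · 681 · 8 ≡ 682 (mod 683).
Since 8^d ≡ 682 (mod 683), base 8 does not prove 683 composite.

682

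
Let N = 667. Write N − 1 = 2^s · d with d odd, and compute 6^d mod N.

667 − 1 = 666 = 2^1 · 333, so d = 333.
6^1 ≡ 6 (mod 667)
6^2 ≡ 6^2 = 36 ≡ 36 (mod 667)
6^4 ≡ 36^2 = 1296 ≡ 629 (mod 667)
6^8 ≡ 629^2 = 395641 ≡ 110 (mod 667)
6^16 ≡ 110^2 = 12100 ≡ 94 (mod 667)
6^32 ≡ 94^2 = 8836 ≡ 165 (mod 667)
6^64 ≡ 165^2 = 27225 ≡ 545 (mod 667)
6^128 ≡ 545^2 = 297025 ≡ 210 (mod 667)
6^256 ≡ 210^2 = 44100 ≡ 78 (mod 667)
333 = 256 + 64 + 8 + 4 + 1 in binary powers of 2.
So 6^333 ≡ 78 · 545 · 110 · 629 · 6 ≡ 9 (mod 667).
Squaring chain: 9; never reaches −1, so base 6 is a Miller–Rabin witness that 667 is composite.

9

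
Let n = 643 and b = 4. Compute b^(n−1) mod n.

4^1 ≡ 4 (mod 643)
4^2 ≡ 4^2 = 16 ≡ 16 (mod 643)
4^4 ≡ 16^2 = 256 ≡ 256 (mod 643)
4^8 ≡ 256^2 = 65536 ≡ 593 (mod 643)
4^16 ≡ 593^2 = 351649 ≡ 571 (mod 643)
4^32 ≡ 571^2 = 326041 ≡ 40 (mod 643)
4^64 ≡ 40^2 = 1600 ≡ 314 (mod 643)
4^128 ≡ 314^2 = 98596 ≡ 217 (mod 643)
4^256 ≡ 217^2 = 47089 ≡ 150 (mod 643)
4^512 ≡ 150^2 = 22500 ≡ 638 (mod 643)
642 = 512 + 128 + 2 in binary powers of 2.
So 4^642 ≡ 638 · 217 · 16 ≡ 1 (mod 643).
Since the result is 1, base 4 gives no evidence that 643 is composite.

1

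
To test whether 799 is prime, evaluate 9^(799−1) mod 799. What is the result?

225

9^1 ≡ 9 (mod 799)
9^2 ≡ 9^2 = 81 ≡ 81 (mod 799)
9^4 ≡ 81^2 = 6561 ≡ 169 (mod 799)
9^8 ≡ 169^2 = 28561 ≡ 596 (mod 799)
9^16 ≡ 596^2 = 355216 ≡ 460 (mod 799)
9^32 ≡ 460^2 = 211600 ≡ 664 (mod 799)
9^64 ≡ 664^2 = 440896 ≡ 647 (mod 799)
9^128 ≡ 647^2 = 418609 ≡ 732 (mod 799)
9^256 ≡ 732^2 = 535824 ≡ 494 (mod 799)
9^512 ≡ 494^2 = 244036 ≡ 341 (mod 799)
798 = 512 + 256 + 16 + 8 + 4 + 2 in binary powers of 2.
So 9^798 ≡ 341 · 494 · 460 · 596 · 169 · 81 ≡ 225 (mod 799).
Since 225 ≠ 1, base 9 is a Fermat witness: 799 is composite.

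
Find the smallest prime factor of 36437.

36437 is odd.
Digit sum 23, not divisible by 3.
Ends in 7: not divisible by 5.
7: 36437 = 7·5205 + 2
11: 36437 = 11·3312 + 5
13: 36437 = 13·2802 + 11
17: 36437 = 17·2143 + 6
19: 36437 = 19·1917 + 14
23: 36437 = 23·1584 + 5
29: 36437 = 29·1256 + 13
31: 36437 = 31·1175 + 12
37: 36437 = 37·984 + 29
41: 36437 = 41·888 + 29
43: 36437 = 43·847 + 16
47: 36437 = 47·775 + 12
53: 36437 = 53·687 + 26
59: 36437 = 59·617 + 34
61: 36437 = 61·597 + 20
67: 36437 = 67·543 + 56
71: 36437 = 71·513 + 14
73: 36437 = 73·499 + 10
79: 36437 = 79·461 + 18
83: 36437 = 83·439

83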